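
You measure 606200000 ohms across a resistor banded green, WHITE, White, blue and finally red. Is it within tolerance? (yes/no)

Green → 5 (first significant figure)
White → 9 (second significant figure)
White → 9 (third significant figure)
Blue → ×10^6 multiplier
Red → ±2% tolerance
599 × 1000000 = 599000000 Ω
Allowed range: 587020000 Ω to 610980000 Ω.
606200000 ohms lies inside that range.

yes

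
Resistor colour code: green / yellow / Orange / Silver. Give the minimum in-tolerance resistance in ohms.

48600 Ω

Green → 5 (first significant figure)
Yellow → 4 (second significant figure)
Orange → ×10^3 multiplier
Silver → ±10% tolerance
54 × 1000 = 54000 Ω
Minimum = 54000 × (1 − 10/100) = 48600 Ω.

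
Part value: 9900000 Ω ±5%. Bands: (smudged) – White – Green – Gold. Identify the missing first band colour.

9900000 Ω = 99 × 10^5.
The first band gives digit 9 of the significand, and 9 is white.

white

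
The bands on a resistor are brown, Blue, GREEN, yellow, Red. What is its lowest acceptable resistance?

1617000 Ω

Brown → 1 (first significant figure)
Blue → 6 (second significant figure)
Green → 5 (third significant figure)
Yellow → ×10^4 multiplier
Red → ±2% tolerance
165 × 10000 = 1650000 Ω
Lowest = 1650000 × (1 − 2/100) = 1617000 Ω.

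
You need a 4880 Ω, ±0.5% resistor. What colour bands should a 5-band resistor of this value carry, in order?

4880 Ω = 488 × 10^1.
4 → yellow
8 → grey
8 → grey
Multiplier 10^1 → brown.
±0.5% tolerance → green.

yellow, grey, grey, brown, green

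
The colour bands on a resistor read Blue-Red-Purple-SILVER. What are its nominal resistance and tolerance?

620000000 Ω ±10%

Blue → 6 (first significant figure)
Red → 2 (second significant figure)
Violet → ×10^7 multiplier
Silver → ±10% tolerance
62 × 10000000 = 620000000 Ω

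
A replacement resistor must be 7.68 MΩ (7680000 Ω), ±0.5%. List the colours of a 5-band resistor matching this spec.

violet, blue, grey, yellow, green

7680000 Ω = 768 × 10^4.
7 → violet
6 → blue
8 → grey
Multiplier 10^4 → yellow.
±0.5% tolerance → green.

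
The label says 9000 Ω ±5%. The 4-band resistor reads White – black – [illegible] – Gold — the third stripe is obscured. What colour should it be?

red

9000 Ω = 90 × 10^2.
The third band is the multiplier, 10^2, which is red.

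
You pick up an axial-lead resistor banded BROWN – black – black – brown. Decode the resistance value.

Brown → 1 (first significant figure)
Black → 0 (second significant figure)
Black → ×1 multiplier
10 × 1 = 10 Ω

10 Ω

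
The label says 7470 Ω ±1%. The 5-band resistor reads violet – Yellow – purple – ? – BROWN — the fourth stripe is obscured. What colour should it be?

brown

7470 Ω = 747 × 10^1.
The fourth band is the multiplier, 10^1, which is brown.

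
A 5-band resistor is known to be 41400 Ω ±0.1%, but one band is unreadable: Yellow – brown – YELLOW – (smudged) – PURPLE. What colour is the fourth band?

41400 Ω = 414 × 10^2.
The fourth band is the multiplier, 10^2, which is red.

red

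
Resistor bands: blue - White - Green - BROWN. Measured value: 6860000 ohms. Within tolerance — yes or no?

Blue → 6 (first significant figure)
White → 9 (second significant figure)
Green → ×10^5 multiplier
Brown → ±1% tolerance
69 × 100000 = 6900000 Ω
Allowed range: 6831000 Ω to 6969000 Ω.
6860000 ohms lies inside that range.

yes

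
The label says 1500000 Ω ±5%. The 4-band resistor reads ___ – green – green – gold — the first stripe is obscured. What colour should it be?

1500000 Ω = 15 × 10^5.
The first band gives digit 1 of the significand, and 1 is brown.

brown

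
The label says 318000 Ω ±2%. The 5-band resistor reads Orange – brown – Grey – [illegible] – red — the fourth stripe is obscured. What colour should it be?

318000 Ω = 318 × 10^3.
The fourth band is the multiplier, 10^3, which is orange.

orange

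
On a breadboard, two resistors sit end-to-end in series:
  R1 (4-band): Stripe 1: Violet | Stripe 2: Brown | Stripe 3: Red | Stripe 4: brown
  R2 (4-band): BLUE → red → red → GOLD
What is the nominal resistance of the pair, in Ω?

13300 Ω

R1: violet, brown → 71; red ×10^2 → 7100 Ω.
R2: blue, red → 62; red ×10^2 → 6200 Ω.
Series: 7100 + 6200 = 13300 Ω.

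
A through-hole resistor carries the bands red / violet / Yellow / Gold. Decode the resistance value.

270000 Ω

Red → 2 (first significant figure)
Violet → 7 (second significant figure)
Yellow → ×10^4 multiplier
27 × 10000 = 270000 Ω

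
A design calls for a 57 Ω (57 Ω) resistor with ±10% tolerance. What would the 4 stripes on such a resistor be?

green, violet, black, silver

57 Ω = 57 × 10^0.
5 → green
7 → violet
Multiplier 10^0 → black.
±10% tolerance → silver.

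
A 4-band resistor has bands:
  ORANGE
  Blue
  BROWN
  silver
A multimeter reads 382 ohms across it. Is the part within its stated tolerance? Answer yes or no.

Orange → 3 (first significant figure)
Blue → 6 (second significant figure)
Brown → ×10 multiplier
Silver → ±10% tolerance
36 × 10 = 360 Ω
Allowed range: 324 Ω to 396 Ω.
382 ohms lies inside that range.

yes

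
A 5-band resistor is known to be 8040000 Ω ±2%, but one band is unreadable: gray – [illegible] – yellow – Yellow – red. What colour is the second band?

black

8040000 Ω = 804 × 10^4.
The second band gives digit 0 of the significand, and 0 is black.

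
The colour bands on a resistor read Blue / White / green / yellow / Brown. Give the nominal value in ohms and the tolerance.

6950000 Ω ±1%

Blue → 6 (first significant figure)
White → 9 (second significant figure)
Green → 5 (third significant figure)
Yellow → ×10^4 multiplier
Brown → ±1% tolerance
695 × 10000 = 6950000 Ω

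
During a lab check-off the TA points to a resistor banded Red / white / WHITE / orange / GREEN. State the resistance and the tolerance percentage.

299000 Ω ±0.5%

Red → 2 (first significant figure)
White → 9 (second significant figure)
White → 9 (third significant figure)
Orange → ×10^3 multiplier
Green → ±0.5% tolerance
299 × 1000 = 299000 Ω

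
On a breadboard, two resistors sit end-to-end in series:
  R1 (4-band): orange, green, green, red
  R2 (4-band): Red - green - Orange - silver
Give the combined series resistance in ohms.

3525000 Ω

R1: orange, green → 35; green ×10^5 → 3500000 Ω.
R2: red, green → 25; orange ×10^3 → 25000 Ω.
Series: 3500000 + 25000 = 3525000 Ω.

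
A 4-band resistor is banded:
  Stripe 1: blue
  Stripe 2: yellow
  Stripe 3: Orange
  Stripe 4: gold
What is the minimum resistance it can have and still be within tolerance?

Blue → 6 (first significant figure)
Yellow → 4 (second significant figure)
Orange → ×10^3 multiplier
Gold → ±5% tolerance
64 × 1000 = 64000 Ω
Minimum = 64000 × (1 − 5/100) = 60800 Ω.

60800 Ω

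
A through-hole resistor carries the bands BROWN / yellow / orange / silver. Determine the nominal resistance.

Brown → 1 (first significant figure)
Yellow → 4 (second significant figure)
Orange → ×10^3 multiplier
14 × 1000 = 14000 Ω

14000 Ω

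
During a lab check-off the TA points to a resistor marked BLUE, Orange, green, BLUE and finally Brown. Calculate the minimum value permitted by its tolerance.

628650000 Ω

Blue → 6 (first significant figure)
Orange → 3 (second significant figure)
Green → 5 (third significant figure)
Blue → ×10^6 multiplier
Brown → ±1% tolerance
635 × 1000000 = 635000000 Ω
Minimum = 635000000 × (1 − 1/100) = 628650000 Ω.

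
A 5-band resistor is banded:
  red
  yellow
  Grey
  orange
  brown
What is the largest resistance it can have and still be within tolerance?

250480 Ω

Red → 2 (first significant figure)
Yellow → 4 (second significant figure)
Grey → 8 (third significant figure)
Orange → ×10^3 multiplier
Brown → ±1% tolerance
248 × 1000 = 248000 Ω
Largest = 248000 × (1 + 1/100) = 250480 Ω.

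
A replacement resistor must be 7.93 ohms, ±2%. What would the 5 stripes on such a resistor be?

7.93 Ω = 793 × 10^-2.
7 → violet
9 → white
3 → orange
Multiplier 10^-2 → silver.
±2% tolerance → red.

violet, white, orange, silver, red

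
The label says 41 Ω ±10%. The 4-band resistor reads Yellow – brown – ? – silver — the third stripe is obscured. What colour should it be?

41 Ω = 41 × 10^0.
The third band is the multiplier, 10^0, which is black.

black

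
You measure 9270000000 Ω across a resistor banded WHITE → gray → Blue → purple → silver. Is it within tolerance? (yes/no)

White → 9 (first significant figure)
Grey → 8 (second significant figure)
Blue → 6 (third significant figure)
Violet → ×10^7 multiplier
Silver → ±10% tolerance
986 × 10000000 = 9860000000 Ω
Allowed range: 8874000000 Ω to 10846000000 Ω.
9270000000 Ω lies inside that range.

yes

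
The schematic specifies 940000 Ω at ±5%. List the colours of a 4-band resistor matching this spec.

white, yellow, yellow, gold

940000 Ω = 94 × 10^4.
9 → white
4 → yellow
Multiplier 10^4 → yellow.
±5% tolerance → gold.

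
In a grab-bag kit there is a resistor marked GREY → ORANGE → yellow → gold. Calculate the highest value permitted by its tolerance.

Grey → 8 (first significant figure)
Orange → 3 (second significant figure)
Yellow → ×10^4 multiplier
Gold → ±5% tolerance
83 × 10000 = 830000 Ω
Highest = 830000 × (1 + 5/100) = 871500 Ω.

871500 Ω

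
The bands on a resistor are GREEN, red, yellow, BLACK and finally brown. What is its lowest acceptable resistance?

Green → 5 (first significant figure)
Red → 2 (second significant figure)
Yellow → 4 (third significant figure)
Black → ×1 multiplier
Brown → ±1% tolerance
524 × 1 = 524 Ω
Lowest = 524 × (1 − 1/100) = 518.76 Ω.

518.76 Ω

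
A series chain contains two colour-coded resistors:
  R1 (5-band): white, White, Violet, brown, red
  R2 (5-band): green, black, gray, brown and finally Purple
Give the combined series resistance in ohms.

15050 Ω

R1: white, white, violet → 997; brown ×10 → 9970 Ω.
R2: green, black, grey → 508; brown ×10 → 5080 Ω.
Series: 9970 + 5080 = 15050 Ω.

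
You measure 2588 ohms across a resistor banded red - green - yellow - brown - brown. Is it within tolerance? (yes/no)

Red → 2 (first significant figure)
Green → 5 (second significant figure)
Yellow → 4 (third significant figure)
Brown → ×10 multiplier
Brown → ±1% tolerance
254 × 10 = 2540 Ω
Allowed range: 2514.6 Ω to 2565.4 Ω.
2588 ohms lies outside that range.

no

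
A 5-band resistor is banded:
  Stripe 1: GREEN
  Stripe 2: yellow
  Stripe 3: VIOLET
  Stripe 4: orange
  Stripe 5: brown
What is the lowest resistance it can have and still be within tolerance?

Green → 5 (first significant figure)
Yellow → 4 (second significant figure)
Violet → 7 (third significant figure)
Orange → ×10^3 multiplier
Brown → ±1% tolerance
547 × 1000 = 547000 Ω
Lowest = 547000 × (1 − 1/100) = 541530 Ω.

541530 Ω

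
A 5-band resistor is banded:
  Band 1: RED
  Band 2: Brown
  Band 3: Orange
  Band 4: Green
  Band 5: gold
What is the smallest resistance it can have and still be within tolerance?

Red → 2 (first significant figure)
Brown → 1 (second significant figure)
Orange → 3 (third significant figure)
Green → ×10^5 multiplier
Gold → ±5% tolerance
213 × 100000 = 21300000 Ω
Smallest = 21300000 × (1 − 5/100) = 20235000 Ω.

20235000 Ω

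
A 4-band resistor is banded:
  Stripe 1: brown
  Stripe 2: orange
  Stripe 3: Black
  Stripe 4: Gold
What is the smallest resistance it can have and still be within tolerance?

Brown → 1 (first significant figure)
Orange → 3 (second significant figure)
Black → ×1 multiplier
Gold → ±5% tolerance
13 × 1 = 13 Ω
Smallest = 13 × (1 − 5/100) = 12.35 Ω.

12.35 Ω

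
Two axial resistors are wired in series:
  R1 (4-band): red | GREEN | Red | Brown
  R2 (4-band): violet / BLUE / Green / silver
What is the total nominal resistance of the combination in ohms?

7602500 Ω

R1: red, green → 25; red ×10^2 → 2500 Ω.
R2: violet, blue → 76; green ×10^5 → 7600000 Ω.
Series: 2500 + 7600000 = 7602500 Ω.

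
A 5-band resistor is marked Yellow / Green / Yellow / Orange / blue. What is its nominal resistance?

Yellow → 4 (first significant figure)
Green → 5 (second significant figure)
Yellow → 4 (third significant figure)
Orange → ×10^3 multiplier
454 × 1000 = 454000 Ω

454000 Ω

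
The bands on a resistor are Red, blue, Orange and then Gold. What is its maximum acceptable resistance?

Red → 2 (first significant figure)
Blue → 6 (second significant figure)
Orange → ×10^3 multiplier
Gold → ±5% tolerance
26 × 1000 = 26000 Ω
Maximum = 26000 × (1 + 5/100) = 27300 Ω.

27300 Ω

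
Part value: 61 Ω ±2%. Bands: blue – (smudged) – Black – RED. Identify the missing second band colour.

61 Ω = 61 × 10^0.
The second band gives digit 1 of the significand, and 1 is brown.

brown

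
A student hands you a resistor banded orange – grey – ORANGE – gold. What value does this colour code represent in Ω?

Orange → 3 (first significant figure)
Grey → 8 (second significant figure)
Orange → ×10^3 multiplier
38 × 1000 = 38000 Ω

38000 Ω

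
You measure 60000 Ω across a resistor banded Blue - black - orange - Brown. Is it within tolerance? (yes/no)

yes

Blue → 6 (first significant figure)
Black → 0 (second significant figure)
Orange → ×10^3 multiplier
Brown → ±1% tolerance
60 × 1000 = 60000 Ω
Allowed range: 59400 Ω to 60600 Ω.
60000 Ω lies inside that range.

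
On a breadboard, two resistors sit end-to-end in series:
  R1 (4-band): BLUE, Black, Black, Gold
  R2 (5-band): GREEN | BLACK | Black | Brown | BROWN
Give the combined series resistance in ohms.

R1: blue, black → 60; black ×1 → 60 Ω.
R2: green, black, black → 500; brown ×10 → 5000 Ω.
Series: 60 + 5000 = 5060 Ω.

5060 Ω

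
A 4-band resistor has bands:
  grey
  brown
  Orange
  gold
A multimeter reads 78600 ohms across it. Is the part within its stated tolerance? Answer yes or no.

Grey → 8 (first significant figure)
Brown → 1 (second significant figure)
Orange → ×10^3 multiplier
Gold → ±5% tolerance
81 × 1000 = 81000 Ω
Allowed range: 76950 Ω to 85050 Ω.
78600 ohms lies inside that range.

yes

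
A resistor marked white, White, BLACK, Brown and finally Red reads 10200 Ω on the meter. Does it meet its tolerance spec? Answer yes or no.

no

White → 9 (first significant figure)
White → 9 (second significant figure)
Black → 0 (third significant figure)
Brown → ×10 multiplier
Red → ±2% tolerance
990 × 10 = 9900 Ω
Allowed range: 9702 Ω to 10098 Ω.
10200 Ω lies outside that range.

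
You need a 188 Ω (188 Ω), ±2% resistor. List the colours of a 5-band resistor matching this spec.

brown, grey, grey, black, red

188 Ω = 188 × 10^0.
1 → brown
8 → grey
8 → grey
Multiplier 10^0 → black.
±2% tolerance → red.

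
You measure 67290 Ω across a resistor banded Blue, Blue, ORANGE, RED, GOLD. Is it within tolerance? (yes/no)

yes

Blue → 6 (first significant figure)
Blue → 6 (second significant figure)
Orange → 3 (third significant figure)
Red → ×10^2 multiplier
Gold → ±5% tolerance
663 × 100 = 66300 Ω
Allowed range: 62985 Ω to 69615 Ω.
67290 Ω lies inside that range.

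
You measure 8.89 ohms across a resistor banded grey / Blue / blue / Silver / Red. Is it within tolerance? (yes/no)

no

Grey → 8 (first significant figure)
Blue → 6 (second significant figure)
Blue → 6 (third significant figure)
Silver → ×0.01 multiplier
Red → ±2% tolerance
866 × 0.01 = 8.66 Ω
Allowed range: 8.4868 Ω to 8.8332 Ω.
8.89 ohms lies outside that range.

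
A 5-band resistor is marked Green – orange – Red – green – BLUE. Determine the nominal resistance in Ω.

Green → 5 (first significant figure)
Orange → 3 (second significant figure)
Red → 2 (third significant figure)
Green → ×10^5 multiplier
532 × 100000 = 53200000 Ω

53200000 Ω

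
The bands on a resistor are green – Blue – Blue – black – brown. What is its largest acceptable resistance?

571.66 Ω

Green → 5 (first significant figure)
Blue → 6 (second significant figure)
Blue → 6 (third significant figure)
Black → ×1 multiplier
Brown → ±1% tolerance
566 × 1 = 566 Ω
Largest = 566 × (1 + 1/100) = 571.66 Ω.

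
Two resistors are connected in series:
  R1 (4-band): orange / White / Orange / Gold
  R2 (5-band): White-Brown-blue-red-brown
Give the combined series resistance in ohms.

R1: orange, white → 39; orange ×10^3 → 39000 Ω.
R2: white, brown, blue → 916; red ×10^2 → 91600 Ω.
Series: 39000 + 91600 = 130600 Ω.

130600 Ω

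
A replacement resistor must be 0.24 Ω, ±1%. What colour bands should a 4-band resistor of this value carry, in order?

red, yellow, silver, brown

0.24 Ω = 24 × 10^-2.
2 → red
4 → yellow
Multiplier 10^-2 → silver.
±1% tolerance → brown.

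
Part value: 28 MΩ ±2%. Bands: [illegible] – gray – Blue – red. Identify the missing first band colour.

28000000 Ω = 28 × 10^6.
The first band gives digit 2 of the significand, and 2 is red.

red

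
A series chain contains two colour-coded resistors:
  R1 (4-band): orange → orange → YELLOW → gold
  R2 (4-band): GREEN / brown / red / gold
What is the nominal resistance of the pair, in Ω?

335100 Ω

R1: orange, orange → 33; yellow ×10^4 → 330000 Ω.
R2: green, brown → 51; red ×10^2 → 5100 Ω.
Series: 330000 + 5100 = 335100 Ω.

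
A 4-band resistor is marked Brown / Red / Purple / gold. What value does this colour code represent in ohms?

Brown → 1 (first significant figure)
Red → 2 (second significant figure)
Violet → ×10^7 multiplier
12 × 10000000 = 120000000 Ω

120000000 Ω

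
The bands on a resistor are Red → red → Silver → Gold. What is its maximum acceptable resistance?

Red → 2 (first significant figure)
Red → 2 (second significant figure)
Silver → ×0.01 multiplier
Gold → ±5% tolerance
22 × 0.01 = 0.22 Ω
Maximum = 0.22 × (1 + 5/100) = 0.231 Ω.

0.231 Ω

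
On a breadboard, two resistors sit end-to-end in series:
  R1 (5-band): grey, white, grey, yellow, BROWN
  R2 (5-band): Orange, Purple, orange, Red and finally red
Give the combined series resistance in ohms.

R1: grey, white, grey → 898; yellow ×10^4 → 8980000 Ω.
R2: orange, violet, orange → 373; red ×10^2 → 37300 Ω.
Series: 8980000 + 37300 = 9017300 Ω.

9017300 Ω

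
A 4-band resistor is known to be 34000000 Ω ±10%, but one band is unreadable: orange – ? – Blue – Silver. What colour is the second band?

34000000 Ω = 34 × 10^6.
The second band gives digit 4 of the significand, and 4 is yellow.

yellow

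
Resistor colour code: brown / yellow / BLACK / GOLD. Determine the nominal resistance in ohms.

Brown → 1 (first significant figure)
Yellow → 4 (second significant figure)
Black → ×1 multiplier
14 × 1 = 14 Ω

14 Ω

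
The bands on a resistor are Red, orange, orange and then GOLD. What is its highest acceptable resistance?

24150 Ω

Red → 2 (first significant figure)
Orange → 3 (second significant figure)
Orange → ×10^3 multiplier
Gold → ±5% tolerance
23 × 1000 = 23000 Ω
Highest = 23000 × (1 + 5/100) = 24150 Ω.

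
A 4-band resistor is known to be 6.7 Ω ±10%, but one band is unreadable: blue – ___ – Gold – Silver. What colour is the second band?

6.7 Ω = 67 × 10^-1.
The second band gives digit 7 of the significand, and 7 is violet.

violet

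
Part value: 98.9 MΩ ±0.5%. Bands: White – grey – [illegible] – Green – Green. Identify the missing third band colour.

98900000 Ω = 989 × 10^5.
The third band gives digit 9 of the significand, and 9 is white.

white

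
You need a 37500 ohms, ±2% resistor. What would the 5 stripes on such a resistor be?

37500 Ω = 375 × 10^2.
3 → orange
7 → violet
5 → green
Multiplier 10^2 → red.
±2% tolerance → red.

orange, violet, green, red, red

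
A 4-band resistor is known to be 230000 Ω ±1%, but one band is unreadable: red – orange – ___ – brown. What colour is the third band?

230000 Ω = 23 × 10^4.
The third band is the multiplier, 10^4, which is yellow.

yellow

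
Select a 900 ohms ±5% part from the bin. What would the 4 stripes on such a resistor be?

900 Ω = 90 × 10^1.
9 → white
0 → black
Multiplier 10^1 → brown.
±5% tolerance → gold.

white, black, brown, gold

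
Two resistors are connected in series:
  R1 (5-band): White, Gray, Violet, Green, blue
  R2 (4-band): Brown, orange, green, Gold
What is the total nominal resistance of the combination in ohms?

100000000 Ω

R1: white, grey, violet → 987; green ×10^5 → 98700000 Ω.
R2: brown, orange → 13; green ×10^5 → 1300000 Ω.
Series: 98700000 + 1300000 = 100000000 Ω.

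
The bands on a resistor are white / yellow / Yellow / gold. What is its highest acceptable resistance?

White → 9 (first significant figure)
Yellow → 4 (second significant figure)
Yellow → ×10^4 multiplier
Gold → ±5% tolerance
94 × 10000 = 940000 Ω
Highest = 940000 × (1 + 5/100) = 987000 Ω.

987000 Ω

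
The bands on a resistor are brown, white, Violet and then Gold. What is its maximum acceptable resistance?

Brown → 1 (first significant figure)
White → 9 (second significant figure)
Violet → ×10^7 multiplier
Gold → ±5% tolerance
19 × 10000000 = 190000000 Ω
Maximum = 190000000 × (1 + 5/100) = 199500000 Ω.

199500000 Ω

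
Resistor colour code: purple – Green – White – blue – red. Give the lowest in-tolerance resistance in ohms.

743820000 Ω

Violet → 7 (first significant figure)
Green → 5 (second significant figure)
White → 9 (third significant figure)
Blue → ×10^6 multiplier
Red → ±2% tolerance
759 × 1000000 = 759000000 Ω
Lowest = 759000000 × (1 − 2/100) = 743820000 Ω.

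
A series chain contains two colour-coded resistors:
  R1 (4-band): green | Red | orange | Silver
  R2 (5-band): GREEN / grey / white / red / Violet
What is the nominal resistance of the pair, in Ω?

110900 Ω

R1: green, red → 52; orange ×10^3 → 52000 Ω.
R2: green, grey, white → 589; red ×10^2 → 58900 Ω.
Series: 52000 + 58900 = 110900 Ω.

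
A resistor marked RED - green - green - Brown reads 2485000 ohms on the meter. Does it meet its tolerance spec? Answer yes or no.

yes

Red → 2 (first significant figure)
Green → 5 (second significant figure)
Green → ×10^5 multiplier
Brown → ±1% tolerance
25 × 100000 = 2500000 Ω
Allowed range: 2475000 Ω to 2525000 Ω.
2485000 ohms lies inside that range.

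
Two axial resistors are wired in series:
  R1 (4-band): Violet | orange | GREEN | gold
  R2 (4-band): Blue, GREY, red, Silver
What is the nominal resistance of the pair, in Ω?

R1: violet, orange → 73; green ×10^5 → 7300000 Ω.
R2: blue, grey → 68; red ×10^2 → 6800 Ω.
Series: 7300000 + 6800 = 7306800 Ω.

7306800 Ω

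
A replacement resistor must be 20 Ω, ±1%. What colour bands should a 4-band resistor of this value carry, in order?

red, black, black, brown

20 Ω = 20 × 10^0.
2 → red
0 → black
Multiplier 10^0 → black.
±1% tolerance → brown.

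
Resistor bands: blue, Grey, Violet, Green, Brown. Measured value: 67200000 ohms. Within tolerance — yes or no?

Blue → 6 (first significant figure)
Grey → 8 (second significant figure)
Violet → 7 (third significant figure)
Green → ×10^5 multiplier
Brown → ±1% tolerance
687 × 100000 = 68700000 Ω
Allowed range: 68013000 Ω to 69387000 Ω.
67200000 ohms lies outside that range.

no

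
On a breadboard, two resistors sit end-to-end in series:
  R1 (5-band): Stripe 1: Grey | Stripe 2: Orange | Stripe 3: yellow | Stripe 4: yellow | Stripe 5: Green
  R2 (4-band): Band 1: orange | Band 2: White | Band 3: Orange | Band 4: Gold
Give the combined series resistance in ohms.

R1: grey, orange, yellow → 834; yellow ×10^4 → 8340000 Ω.
R2: orange, white → 39; orange ×10^3 → 39000 Ω.
Series: 8340000 + 39000 = 8379000 Ω.

8379000 Ω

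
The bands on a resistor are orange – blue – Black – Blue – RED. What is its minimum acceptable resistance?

352800000 Ω

Orange → 3 (first significant figure)
Blue → 6 (second significant figure)
Black → 0 (third significant figure)
Blue → ×10^6 multiplier
Red → ±2% tolerance
360 × 1000000 = 360000000 Ω
Minimum = 360000000 × (1 − 2/100) = 352800000 Ω.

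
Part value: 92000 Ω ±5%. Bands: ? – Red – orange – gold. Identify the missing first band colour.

white

92000 Ω = 92 × 10^3.
The first band gives digit 9 of the significand, and 9 is white.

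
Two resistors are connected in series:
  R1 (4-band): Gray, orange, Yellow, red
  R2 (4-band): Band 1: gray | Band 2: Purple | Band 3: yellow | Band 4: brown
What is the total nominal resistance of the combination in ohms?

1700000 Ω

R1: grey, orange → 83; yellow ×10^4 → 830000 Ω.
R2: grey, violet → 87; yellow ×10^4 → 870000 Ω.
Series: 830000 + 870000 = 1700000 Ω.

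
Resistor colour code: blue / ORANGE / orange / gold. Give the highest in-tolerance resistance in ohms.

Blue → 6 (first significant figure)
Orange → 3 (second significant figure)
Orange → ×10^3 multiplier
Gold → ±5% tolerance
63 × 1000 = 63000 Ω
Highest = 63000 × (1 + 5/100) = 66150 Ω.

66150 Ω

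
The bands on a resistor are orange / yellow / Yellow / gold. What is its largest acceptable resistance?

357000 Ω

Orange → 3 (first significant figure)
Yellow → 4 (second significant figure)
Yellow → ×10^4 multiplier
Gold → ±5% tolerance
34 × 10000 = 340000 Ω
Largest = 340000 × (1 + 5/100) = 357000 Ω.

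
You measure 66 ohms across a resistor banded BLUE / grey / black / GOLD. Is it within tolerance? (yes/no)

Blue → 6 (first significant figure)
Grey → 8 (second significant figure)
Black → ×1 multiplier
Gold → ±5% tolerance
68 × 1 = 68 Ω
Allowed range: 64.6 Ω to 71.4 Ω.
66 ohms lies inside that range.

yes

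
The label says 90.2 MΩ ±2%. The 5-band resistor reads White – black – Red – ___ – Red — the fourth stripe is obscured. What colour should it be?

green

90200000 Ω = 902 × 10^5.
The fourth band is the multiplier, 10^5, which is green.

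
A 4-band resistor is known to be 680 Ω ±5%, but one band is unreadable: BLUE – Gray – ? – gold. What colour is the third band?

680 Ω = 68 × 10^1.
The third band is the multiplier, 10^1, which is brown.

brown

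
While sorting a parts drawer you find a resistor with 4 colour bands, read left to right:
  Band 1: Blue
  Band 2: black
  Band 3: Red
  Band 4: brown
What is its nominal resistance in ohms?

Blue → 6 (first significant figure)
Black → 0 (second significant figure)
Red → ×10^2 multiplier
60 × 100 = 6000 Ω

6000 Ω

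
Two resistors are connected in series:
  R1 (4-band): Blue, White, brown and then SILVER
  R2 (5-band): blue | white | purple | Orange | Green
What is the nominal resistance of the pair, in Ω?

R1: blue, white → 69; brown ×10 → 690 Ω.
R2: blue, white, violet → 697; orange ×10^3 → 697000 Ω.
Series: 690 + 697000 = 697690 Ω.

697690 Ω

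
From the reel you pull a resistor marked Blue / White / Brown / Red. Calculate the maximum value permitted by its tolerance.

703.8 Ω

Blue → 6 (first significant figure)
White → 9 (second significant figure)
Brown → ×10 multiplier
Red → ±2% tolerance
69 × 10 = 690 Ω
Maximum = 690 × (1 + 2/100) = 703.8 Ω.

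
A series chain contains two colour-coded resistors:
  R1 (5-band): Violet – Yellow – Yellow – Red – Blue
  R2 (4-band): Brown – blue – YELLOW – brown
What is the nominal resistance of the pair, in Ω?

R1: violet, yellow, yellow → 744; red ×10^2 → 74400 Ω.
R2: brown, blue → 16; yellow ×10^4 → 160000 Ω.
Series: 74400 + 160000 = 234400 Ω.

234400 Ω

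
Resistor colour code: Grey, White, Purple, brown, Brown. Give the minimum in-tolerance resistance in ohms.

Grey → 8 (first significant figure)
White → 9 (second significant figure)
Violet → 7 (third significant figure)
Brown → ×10 multiplier
Brown → ±1% tolerance
897 × 10 = 8970 Ω
Minimum = 8970 × (1 − 1/100) = 8880.3 Ω.

8880.3 Ω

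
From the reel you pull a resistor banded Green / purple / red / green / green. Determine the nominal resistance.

Green → 5 (first significant figure)
Violet → 7 (second significant figure)
Red → 2 (third significant figure)
Green → ×10^5 multiplier
572 × 100000 = 57200000 Ω

57200000 Ω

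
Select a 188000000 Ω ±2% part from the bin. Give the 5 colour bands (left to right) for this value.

brown, grey, grey, blue, red

188000000 Ω = 188 × 10^6.
1 → brown
8 → grey
8 → grey
Multiplier 10^6 → blue.
±2% tolerance → red.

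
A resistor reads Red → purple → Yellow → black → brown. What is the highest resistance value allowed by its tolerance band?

276.74 Ω

Red → 2 (first significant figure)
Violet → 7 (second significant figure)
Yellow → 4 (third significant figure)
Black → ×1 multiplier
Brown → ±1% tolerance
274 × 1 = 274 Ω
Highest = 274 × (1 + 1/100) = 276.74 Ω.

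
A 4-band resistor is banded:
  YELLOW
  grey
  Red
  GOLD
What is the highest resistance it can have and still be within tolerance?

Yellow → 4 (first significant figure)
Grey → 8 (second significant figure)
Red → ×10^2 multiplier
Gold → ±5% tolerance
48 × 100 = 4800 Ω
Highest = 4800 × (1 + 5/100) = 5040 Ω.

5040 Ω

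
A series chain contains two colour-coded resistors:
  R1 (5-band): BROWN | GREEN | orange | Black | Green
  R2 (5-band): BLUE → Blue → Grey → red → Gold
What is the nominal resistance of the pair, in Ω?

66953 Ω

R1: brown, green, orange → 153; black ×1 → 153 Ω.
R2: blue, blue, grey → 668; red ×10^2 → 66800 Ω.
Series: 153 + 66800 = 66953 Ω.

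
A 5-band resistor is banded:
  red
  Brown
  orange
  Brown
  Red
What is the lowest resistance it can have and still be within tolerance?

Red → 2 (first significant figure)
Brown → 1 (second significant figure)
Orange → 3 (third significant figure)
Brown → ×10 multiplier
Red → ±2% tolerance
213 × 10 = 2130 Ω
Lowest = 2130 × (1 − 2/100) = 2087.4 Ω.

2087.4 Ω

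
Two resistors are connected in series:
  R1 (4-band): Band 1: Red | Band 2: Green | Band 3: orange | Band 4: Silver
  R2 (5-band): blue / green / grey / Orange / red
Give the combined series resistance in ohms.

683000 Ω

R1: red, green → 25; orange ×10^3 → 25000 Ω.
R2: blue, green, grey → 658; orange ×10^3 → 658000 Ω.
Series: 25000 + 658000 = 683000 Ω.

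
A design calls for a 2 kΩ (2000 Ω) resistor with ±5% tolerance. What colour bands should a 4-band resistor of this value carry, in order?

2000 Ω = 20 × 10^2.
2 → red
0 → black
Multiplier 10^2 → red.
±5% tolerance → gold.

red, black, red, gold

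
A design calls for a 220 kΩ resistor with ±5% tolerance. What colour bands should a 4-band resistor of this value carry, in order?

red, red, yellow, gold

220000 Ω = 22 × 10^4.
2 → red
2 → red
Multiplier 10^4 → yellow.
±5% tolerance → gold.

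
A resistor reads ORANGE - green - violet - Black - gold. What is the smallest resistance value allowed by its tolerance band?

Orange → 3 (first significant figure)
Green → 5 (second significant figure)
Violet → 7 (third significant figure)
Black → ×1 multiplier
Gold → ±5% tolerance
357 × 1 = 357 Ω
Smallest = 357 × (1 − 5/100) = 339.15 Ω.

339.15 Ω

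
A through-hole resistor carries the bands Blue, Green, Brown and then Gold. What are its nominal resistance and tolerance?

650 Ω ±5%

Blue → 6 (first significant figure)
Green → 5 (second significant figure)
Brown → ×10 multiplier
Gold → ±5% tolerance
65 × 10 = 650 Ω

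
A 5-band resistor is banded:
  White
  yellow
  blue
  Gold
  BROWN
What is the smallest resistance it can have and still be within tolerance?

White → 9 (first significant figure)
Yellow → 4 (second significant figure)
Blue → 6 (third significant figure)
Gold → ×0.1 multiplier
Brown → ±1% tolerance
946 × 0.1 = 94.6 Ω
Smallest = 94.6 × (1 − 1/100) = 93.654 Ω.

93.654 Ω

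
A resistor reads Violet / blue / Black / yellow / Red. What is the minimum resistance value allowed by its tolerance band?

7448000 Ω

Violet → 7 (first significant figure)
Blue → 6 (second significant figure)
Black → 0 (third significant figure)
Yellow → ×10^4 multiplier
Red → ±2% tolerance
760 × 10000 = 7600000 Ω
Minimum = 7600000 × (1 − 2/100) = 7448000 Ω.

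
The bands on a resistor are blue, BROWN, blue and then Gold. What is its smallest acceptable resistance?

Blue → 6 (first significant figure)
Brown → 1 (second significant figure)
Blue → ×10^6 multiplier
Gold → ±5% tolerance
61 × 1000000 = 61000000 Ω
Smallest = 61000000 × (1 − 5/100) = 57950000 Ω.

57950000 Ω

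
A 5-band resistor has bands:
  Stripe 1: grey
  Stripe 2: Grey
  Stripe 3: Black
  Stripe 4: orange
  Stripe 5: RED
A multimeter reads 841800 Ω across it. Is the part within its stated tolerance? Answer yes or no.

Grey → 8 (first significant figure)
Grey → 8 (second significant figure)
Black → 0 (third significant figure)
Orange → ×10^3 multiplier
Red → ±2% tolerance
880 × 1000 = 880000 Ω
Allowed range: 862400 Ω to 897600 Ω.
841800 Ω lies outside that range.

no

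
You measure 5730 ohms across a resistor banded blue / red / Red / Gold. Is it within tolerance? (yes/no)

no

Blue → 6 (first significant figure)
Red → 2 (second significant figure)
Red → ×10^2 multiplier
Gold → ±5% tolerance
62 × 100 = 6200 Ω
Allowed range: 5890 Ω to 6510 Ω.
5730 ohms lies outside that range.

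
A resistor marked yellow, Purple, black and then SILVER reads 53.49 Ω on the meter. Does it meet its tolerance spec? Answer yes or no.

Yellow → 4 (first significant figure)
Violet → 7 (second significant figure)
Black → ×1 multiplier
Silver → ±10% tolerance
47 × 1 = 47 Ω
Allowed range: 42.3 Ω to 51.7 Ω.
53.49 Ω lies outside that range.

no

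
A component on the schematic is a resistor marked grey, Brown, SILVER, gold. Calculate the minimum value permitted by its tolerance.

0.7695 Ω

Grey → 8 (first significant figure)
Brown → 1 (second significant figure)
Silver → ×0.01 multiplier
Gold → ±5% tolerance
81 × 0.01 = 0.81 Ω
Minimum = 0.81 × (1 − 5/100) = 0.7695 Ω.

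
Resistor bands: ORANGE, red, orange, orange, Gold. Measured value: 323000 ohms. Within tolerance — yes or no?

yes

Orange → 3 (first significant figure)
Red → 2 (second significant figure)
Orange → 3 (third significant figure)
Orange → ×10^3 multiplier
Gold → ±5% tolerance
323 × 1000 = 323000 Ω
Allowed range: 306850 Ω to 339150 Ω.
323000 ohms lies inside that range.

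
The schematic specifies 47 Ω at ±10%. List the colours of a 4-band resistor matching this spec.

yellow, violet, black, silver

47 Ω = 47 × 10^0.
4 → yellow
7 → violet
Multiplier 10^0 → black.
±10% tolerance → silver.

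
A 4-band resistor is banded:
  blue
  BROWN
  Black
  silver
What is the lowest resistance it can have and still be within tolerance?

Blue → 6 (first significant figure)
Brown → 1 (second significant figure)
Black → ×1 multiplier
Silver → ±10% tolerance
61 × 1 = 61 Ω
Lowest = 61 × (1 − 10/100) = 54.9 Ω.

54.9 Ω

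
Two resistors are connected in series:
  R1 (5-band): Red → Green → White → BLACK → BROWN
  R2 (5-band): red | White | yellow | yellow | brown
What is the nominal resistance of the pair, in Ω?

R1: red, green, white → 259; black ×1 → 259 Ω.
R2: red, white, yellow → 294; yellow ×10^4 → 2940000 Ω.
Series: 259 + 2940000 = 2940259 Ω.

2940259 Ω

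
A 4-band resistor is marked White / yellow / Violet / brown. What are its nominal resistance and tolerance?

940000000 Ω ±1%

White → 9 (first significant figure)
Yellow → 4 (second significant figure)
Violet → ×10^7 multiplier
Brown → ±1% tolerance
94 × 10000000 = 940000000 Ω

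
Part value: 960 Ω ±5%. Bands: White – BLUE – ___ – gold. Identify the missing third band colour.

brown

960 Ω = 96 × 10^1.
The third band is the multiplier, 10^1, which is brown.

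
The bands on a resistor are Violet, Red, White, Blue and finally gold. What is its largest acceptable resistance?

Violet → 7 (first significant figure)
Red → 2 (second significant figure)
White → 9 (third significant figure)
Blue → ×10^6 multiplier
Gold → ±5% tolerance
729 × 1000000 = 729000000 Ω
Largest = 729000000 × (1 + 5/100) = 765450000 Ω.

765450000 Ω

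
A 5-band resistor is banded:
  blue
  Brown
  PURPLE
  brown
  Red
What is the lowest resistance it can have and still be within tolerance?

Blue → 6 (first significant figure)
Brown → 1 (second significant figure)
Violet → 7 (third significant figure)
Brown → ×10 multiplier
Red → ±2% tolerance
617 × 10 = 6170 Ω
Lowest = 6170 × (1 − 2/100) = 6046.6 Ω.

6046.6 Ω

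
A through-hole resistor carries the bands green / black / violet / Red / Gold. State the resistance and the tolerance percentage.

Green → 5 (first significant figure)
Black → 0 (second significant figure)
Violet → 7 (third significant figure)
Red → ×10^2 multiplier
Gold → ±5% tolerance
507 × 100 = 50700 Ω

50700 Ω ±5%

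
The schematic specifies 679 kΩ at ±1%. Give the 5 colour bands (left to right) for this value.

679000 Ω = 679 × 10^3.
6 → blue
7 → violet
9 → white
Multiplier 10^3 → orange.
±1% tolerance → brown.

blue, violet, white, orange, brown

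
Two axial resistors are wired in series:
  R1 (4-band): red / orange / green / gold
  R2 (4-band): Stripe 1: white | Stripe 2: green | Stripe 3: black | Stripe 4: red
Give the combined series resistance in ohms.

2300095 Ω

R1: red, orange → 23; green ×10^5 → 2300000 Ω.
R2: white, green → 95; black ×1 → 95 Ω.
Series: 2300000 + 95 = 2300095 Ω.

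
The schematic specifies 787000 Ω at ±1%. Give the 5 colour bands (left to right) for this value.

787000 Ω = 787 × 10^3.
7 → violet
8 → grey
7 → violet
Multiplier 10^3 → orange.
±1% tolerance → brown.

violet, grey, violet, orange, brown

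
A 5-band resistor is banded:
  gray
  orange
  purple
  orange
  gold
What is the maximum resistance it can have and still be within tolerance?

878850 Ω

Grey → 8 (first significant figure)
Orange → 3 (second significant figure)
Violet → 7 (third significant figure)
Orange → ×10^3 multiplier
Gold → ±5% tolerance
837 × 1000 = 837000 Ω
Maximum = 837000 × (1 + 5/100) = 878850 Ω.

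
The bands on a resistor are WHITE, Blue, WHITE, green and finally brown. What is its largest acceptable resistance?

97869000 Ω

White → 9 (first significant figure)
Blue → 6 (second significant figure)
White → 9 (third significant figure)
Green → ×10^5 multiplier
Brown → ±1% tolerance
969 × 100000 = 96900000 Ω
Largest = 96900000 × (1 + 1/100) = 97869000 Ω.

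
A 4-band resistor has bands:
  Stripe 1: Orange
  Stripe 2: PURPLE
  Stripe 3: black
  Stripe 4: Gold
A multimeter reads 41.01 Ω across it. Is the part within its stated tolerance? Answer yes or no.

no

Orange → 3 (first significant figure)
Violet → 7 (second significant figure)
Black → ×1 multiplier
Gold → ±5% tolerance
37 × 1 = 37 Ω
Allowed range: 35.15 Ω to 38.85 Ω.
41.01 Ω lies outside that range.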